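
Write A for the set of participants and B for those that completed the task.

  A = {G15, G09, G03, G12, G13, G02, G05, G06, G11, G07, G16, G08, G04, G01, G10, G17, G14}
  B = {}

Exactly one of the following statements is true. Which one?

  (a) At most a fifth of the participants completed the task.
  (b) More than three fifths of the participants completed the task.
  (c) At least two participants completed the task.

|A| = 17, |A ∩ B| = 0, |A ∖ B| = 17.
(a) requires |A ∩ B| / |A| ≤ 1/5: true.
(b) requires |A ∩ B| / |A| > 3/5: false.
(c) requires |A ∩ B| ≥ 2: false.

(a)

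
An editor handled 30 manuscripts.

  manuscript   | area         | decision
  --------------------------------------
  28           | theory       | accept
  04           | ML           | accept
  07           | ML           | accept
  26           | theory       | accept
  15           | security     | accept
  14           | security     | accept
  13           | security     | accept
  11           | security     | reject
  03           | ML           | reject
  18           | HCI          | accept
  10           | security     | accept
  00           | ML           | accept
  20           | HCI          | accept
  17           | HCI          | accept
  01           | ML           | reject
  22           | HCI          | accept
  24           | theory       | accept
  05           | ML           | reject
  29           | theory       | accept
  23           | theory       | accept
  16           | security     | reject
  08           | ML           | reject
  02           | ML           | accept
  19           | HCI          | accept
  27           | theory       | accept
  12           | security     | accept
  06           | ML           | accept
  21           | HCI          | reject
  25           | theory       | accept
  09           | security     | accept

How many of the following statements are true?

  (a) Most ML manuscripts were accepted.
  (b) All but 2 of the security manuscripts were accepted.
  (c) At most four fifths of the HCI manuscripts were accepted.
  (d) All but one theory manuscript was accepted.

2

(a) ML: |A| = 9, |A ∩ B| = 5; needs |A ∩ B| > |A ∖ B| — true.
(b) security: |A| = 8, |A ∩ B| = 6; needs |A ∖ B| = 2 — true.
(c) HCI: |A| = 6, |A ∩ B| = 5; needs |A ∩ B| / |A| ≤ 4/5 — false.
(d) theory: |A| = 7, |A ∩ B| = 7; needs |A ∖ B| = 1 — false.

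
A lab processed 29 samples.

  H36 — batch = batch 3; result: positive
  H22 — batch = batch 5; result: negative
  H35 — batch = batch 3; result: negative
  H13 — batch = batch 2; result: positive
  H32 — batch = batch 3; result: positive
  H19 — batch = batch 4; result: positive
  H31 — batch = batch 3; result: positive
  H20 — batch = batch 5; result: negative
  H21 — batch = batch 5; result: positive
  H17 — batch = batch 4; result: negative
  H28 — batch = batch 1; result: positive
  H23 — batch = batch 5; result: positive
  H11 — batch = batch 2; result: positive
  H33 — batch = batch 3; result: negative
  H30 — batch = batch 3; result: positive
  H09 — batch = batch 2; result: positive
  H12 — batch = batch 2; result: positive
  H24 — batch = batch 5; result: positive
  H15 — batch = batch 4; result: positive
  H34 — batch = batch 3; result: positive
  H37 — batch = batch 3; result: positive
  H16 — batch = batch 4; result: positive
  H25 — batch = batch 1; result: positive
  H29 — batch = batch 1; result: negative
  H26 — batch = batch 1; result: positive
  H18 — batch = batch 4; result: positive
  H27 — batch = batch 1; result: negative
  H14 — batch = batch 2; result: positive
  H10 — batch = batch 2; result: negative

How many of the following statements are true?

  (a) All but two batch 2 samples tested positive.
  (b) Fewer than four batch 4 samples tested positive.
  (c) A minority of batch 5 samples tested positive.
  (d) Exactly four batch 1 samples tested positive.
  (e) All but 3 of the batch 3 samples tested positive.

(a) batch 2: |A| = 6, |A ∩ B| = 5; needs |A ∖ B| = 2 — false.
(b) batch 4: |A| = 5, |A ∩ B| = 4; needs |A ∩ B| < 4 — false.
(c) batch 5: |A| = 5, |A ∩ B| = 3; needs |A ∩ B| < |A ∖ B| — false.
(d) batch 1: |A| = 5, |A ∩ B| = 3; needs |A ∩ B| = 4 — false.
(e) batch 3: |A| = 8, |A ∩ B| = 6; needs |A ∖ B| = 3 — false.

0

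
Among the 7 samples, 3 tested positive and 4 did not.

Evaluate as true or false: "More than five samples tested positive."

False

The determiner here denotes the relation: |A ∩ B| > 5.
|A| = 7, |A ∩ B| = 3, |A ∖ B| = 4.
|A ∩ B| = 3, so the statement is false.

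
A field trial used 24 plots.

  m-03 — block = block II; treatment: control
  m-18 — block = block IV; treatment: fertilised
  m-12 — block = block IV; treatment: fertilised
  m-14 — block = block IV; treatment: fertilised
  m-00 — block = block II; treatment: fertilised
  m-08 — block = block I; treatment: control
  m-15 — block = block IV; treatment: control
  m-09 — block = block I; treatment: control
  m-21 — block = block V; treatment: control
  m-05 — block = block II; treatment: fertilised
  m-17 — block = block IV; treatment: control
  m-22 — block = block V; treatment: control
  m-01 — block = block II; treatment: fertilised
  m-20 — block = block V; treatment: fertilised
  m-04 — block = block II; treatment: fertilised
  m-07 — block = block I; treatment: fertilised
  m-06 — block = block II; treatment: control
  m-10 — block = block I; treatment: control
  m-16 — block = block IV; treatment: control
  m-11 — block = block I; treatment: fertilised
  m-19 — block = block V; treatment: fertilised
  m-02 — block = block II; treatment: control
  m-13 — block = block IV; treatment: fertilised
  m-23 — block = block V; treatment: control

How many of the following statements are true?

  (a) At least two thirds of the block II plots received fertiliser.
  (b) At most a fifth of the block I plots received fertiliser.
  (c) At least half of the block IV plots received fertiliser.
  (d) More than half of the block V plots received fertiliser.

(a) block II: |A| = 7, |A ∩ B| = 4; needs |A ∩ B| / |A| ≥ 2/3 — false.
(b) block I: |A| = 5, |A ∩ B| = 2; needs |A ∩ B| / |A| ≤ 1/5 — false.
(c) block IV: |A| = 7, |A ∩ B| = 4; needs |A ∩ B| ≥ |A ∖ B| — true.
(d) block V: |A| = 5, |A ∩ B| = 2; needs |A ∩ B| > |A ∖ B| — false.

1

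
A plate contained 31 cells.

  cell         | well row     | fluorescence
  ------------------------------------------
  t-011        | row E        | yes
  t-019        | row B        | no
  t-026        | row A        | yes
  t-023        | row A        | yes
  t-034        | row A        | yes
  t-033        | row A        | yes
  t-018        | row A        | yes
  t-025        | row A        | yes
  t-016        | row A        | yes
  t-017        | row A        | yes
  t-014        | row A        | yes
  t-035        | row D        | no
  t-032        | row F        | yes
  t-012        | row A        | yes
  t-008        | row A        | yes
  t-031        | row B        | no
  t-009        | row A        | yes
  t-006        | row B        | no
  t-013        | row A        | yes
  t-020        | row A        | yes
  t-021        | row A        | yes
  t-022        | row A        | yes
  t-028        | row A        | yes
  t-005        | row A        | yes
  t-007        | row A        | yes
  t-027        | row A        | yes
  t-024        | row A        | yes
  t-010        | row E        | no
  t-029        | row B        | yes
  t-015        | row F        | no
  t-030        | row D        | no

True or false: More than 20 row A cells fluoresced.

True

Truth condition: |A ∩ B| > 20.
|A| = 21, |A ∩ B| = 21, |A ∖ B| = 0.
|A ∩ B| = 21, so the statement is true.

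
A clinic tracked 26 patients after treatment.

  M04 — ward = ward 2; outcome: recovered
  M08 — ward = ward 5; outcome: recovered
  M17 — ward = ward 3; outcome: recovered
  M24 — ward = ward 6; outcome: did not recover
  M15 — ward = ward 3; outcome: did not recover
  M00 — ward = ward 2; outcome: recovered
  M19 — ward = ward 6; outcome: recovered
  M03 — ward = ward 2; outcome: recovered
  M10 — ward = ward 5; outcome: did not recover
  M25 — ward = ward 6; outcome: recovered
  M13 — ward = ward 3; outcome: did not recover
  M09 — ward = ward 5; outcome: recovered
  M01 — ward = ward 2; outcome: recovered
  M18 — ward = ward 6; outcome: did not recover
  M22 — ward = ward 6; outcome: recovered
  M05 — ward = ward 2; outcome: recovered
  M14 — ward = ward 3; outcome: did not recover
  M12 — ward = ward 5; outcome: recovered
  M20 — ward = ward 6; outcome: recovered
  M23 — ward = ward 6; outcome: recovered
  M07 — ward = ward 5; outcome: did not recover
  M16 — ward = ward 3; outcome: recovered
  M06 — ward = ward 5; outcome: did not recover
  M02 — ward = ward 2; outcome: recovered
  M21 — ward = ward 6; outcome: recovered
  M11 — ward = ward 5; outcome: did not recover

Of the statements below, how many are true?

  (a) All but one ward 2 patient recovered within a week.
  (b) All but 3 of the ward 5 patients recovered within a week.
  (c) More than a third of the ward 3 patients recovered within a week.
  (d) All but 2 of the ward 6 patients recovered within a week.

2

(a) ward 2: |A| = 6, |A ∩ B| = 6; needs |A ∖ B| = 1 — false.
(b) ward 5: |A| = 7, |A ∩ B| = 3; needs |A ∖ B| = 3 — false.
(c) ward 3: |A| = 5, |A ∩ B| = 2; needs |A ∩ B| / |A| > 1/3 — true.
(d) ward 6: |A| = 8, |A ∩ B| = 6; needs |A ∖ B| = 2 — true.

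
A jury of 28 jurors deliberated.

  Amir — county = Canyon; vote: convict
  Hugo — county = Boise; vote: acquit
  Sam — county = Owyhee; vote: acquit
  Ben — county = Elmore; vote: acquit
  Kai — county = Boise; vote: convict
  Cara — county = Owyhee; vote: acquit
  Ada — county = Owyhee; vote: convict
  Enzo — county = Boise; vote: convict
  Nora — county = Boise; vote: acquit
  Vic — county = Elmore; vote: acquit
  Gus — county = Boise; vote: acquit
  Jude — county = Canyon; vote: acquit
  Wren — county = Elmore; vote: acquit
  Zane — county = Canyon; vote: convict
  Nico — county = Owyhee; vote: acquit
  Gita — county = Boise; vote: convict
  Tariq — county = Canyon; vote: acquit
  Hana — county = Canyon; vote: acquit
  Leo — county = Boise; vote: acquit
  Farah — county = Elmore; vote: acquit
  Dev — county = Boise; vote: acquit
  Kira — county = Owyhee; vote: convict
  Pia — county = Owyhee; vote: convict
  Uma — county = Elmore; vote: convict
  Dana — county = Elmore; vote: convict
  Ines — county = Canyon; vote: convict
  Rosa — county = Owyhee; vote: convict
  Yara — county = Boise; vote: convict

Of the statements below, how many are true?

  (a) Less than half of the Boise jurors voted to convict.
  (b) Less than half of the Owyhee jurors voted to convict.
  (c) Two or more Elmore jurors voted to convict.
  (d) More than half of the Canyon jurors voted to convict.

2

(a) Boise: |A| = 9, |A ∩ B| = 4; needs |A ∩ B| < |A ∖ B| — true.
(b) Owyhee: |A| = 7, |A ∩ B| = 4; needs |A ∩ B| < |A ∖ B| — false.
(c) Elmore: |A| = 6, |A ∩ B| = 2; needs |A ∩ B| ≥ 2 — true.
(d) Canyon: |A| = 6, |A ∩ B| = 3; needs |A ∩ B| > |A ∖ B| — false.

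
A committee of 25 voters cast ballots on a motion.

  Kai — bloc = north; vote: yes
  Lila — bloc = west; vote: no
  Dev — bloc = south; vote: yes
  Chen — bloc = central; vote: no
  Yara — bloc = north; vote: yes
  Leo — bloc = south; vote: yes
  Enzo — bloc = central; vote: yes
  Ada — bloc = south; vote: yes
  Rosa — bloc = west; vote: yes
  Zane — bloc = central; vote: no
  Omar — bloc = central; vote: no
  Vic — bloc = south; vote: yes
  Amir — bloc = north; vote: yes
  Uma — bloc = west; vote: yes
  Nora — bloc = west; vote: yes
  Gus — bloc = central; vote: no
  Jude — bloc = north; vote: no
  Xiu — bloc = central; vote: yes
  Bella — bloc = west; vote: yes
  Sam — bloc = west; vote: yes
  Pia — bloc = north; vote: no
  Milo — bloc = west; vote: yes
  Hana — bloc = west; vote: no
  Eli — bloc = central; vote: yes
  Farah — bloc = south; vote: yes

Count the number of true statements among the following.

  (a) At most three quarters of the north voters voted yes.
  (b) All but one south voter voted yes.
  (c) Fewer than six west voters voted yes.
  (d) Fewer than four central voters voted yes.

2

(a) north: |A| = 5, |A ∩ B| = 3; needs |A ∩ B| / |A| ≤ 3/4 — true.
(b) south: |A| = 5, |A ∩ B| = 5; needs |A ∖ B| = 1 — false.
(c) west: |A| = 8, |A ∩ B| = 6; needs |A ∩ B| < 6 — false.
(d) central: |A| = 7, |A ∩ B| = 3; needs |A ∩ B| < 4 — true.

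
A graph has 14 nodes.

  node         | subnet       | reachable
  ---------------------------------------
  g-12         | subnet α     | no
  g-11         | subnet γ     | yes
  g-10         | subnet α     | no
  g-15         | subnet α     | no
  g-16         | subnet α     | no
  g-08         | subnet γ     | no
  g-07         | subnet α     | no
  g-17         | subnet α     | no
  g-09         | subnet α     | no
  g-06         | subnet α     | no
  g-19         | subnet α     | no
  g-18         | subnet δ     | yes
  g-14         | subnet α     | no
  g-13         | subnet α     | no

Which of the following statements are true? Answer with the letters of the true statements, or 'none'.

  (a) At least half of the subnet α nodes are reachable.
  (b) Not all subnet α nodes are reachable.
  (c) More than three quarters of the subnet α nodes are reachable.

|A| = 11, |A ∩ B| = 0, |A ∖ B| = 11.
(a) |A ∩ B| ≥ |A ∖ B|: fails.
(b) A ⊄ B (|A ∖ B| ≥ 1): holds.
(c) |A ∩ B| / |A| > 3/4: fails.

(b)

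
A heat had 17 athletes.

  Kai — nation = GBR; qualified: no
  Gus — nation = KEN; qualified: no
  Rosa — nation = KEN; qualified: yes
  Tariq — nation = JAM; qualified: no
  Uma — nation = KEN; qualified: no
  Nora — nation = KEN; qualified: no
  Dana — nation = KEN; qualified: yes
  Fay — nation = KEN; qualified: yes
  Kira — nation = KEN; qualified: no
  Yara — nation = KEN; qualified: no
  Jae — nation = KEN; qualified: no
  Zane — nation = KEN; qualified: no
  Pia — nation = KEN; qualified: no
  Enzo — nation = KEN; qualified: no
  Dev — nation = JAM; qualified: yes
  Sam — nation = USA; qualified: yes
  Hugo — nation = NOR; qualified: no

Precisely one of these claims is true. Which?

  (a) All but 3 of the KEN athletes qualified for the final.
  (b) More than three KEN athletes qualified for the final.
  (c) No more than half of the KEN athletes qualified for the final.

|A| = 12, |A ∩ B| = 3, |A ∖ B| = 9.
(a) requires |A ∖ B| = 3: false.
(b) requires |A ∩ B| > 3: false.
(c) requires |A ∩ B| ≤ |A ∖ B|: true.

(c)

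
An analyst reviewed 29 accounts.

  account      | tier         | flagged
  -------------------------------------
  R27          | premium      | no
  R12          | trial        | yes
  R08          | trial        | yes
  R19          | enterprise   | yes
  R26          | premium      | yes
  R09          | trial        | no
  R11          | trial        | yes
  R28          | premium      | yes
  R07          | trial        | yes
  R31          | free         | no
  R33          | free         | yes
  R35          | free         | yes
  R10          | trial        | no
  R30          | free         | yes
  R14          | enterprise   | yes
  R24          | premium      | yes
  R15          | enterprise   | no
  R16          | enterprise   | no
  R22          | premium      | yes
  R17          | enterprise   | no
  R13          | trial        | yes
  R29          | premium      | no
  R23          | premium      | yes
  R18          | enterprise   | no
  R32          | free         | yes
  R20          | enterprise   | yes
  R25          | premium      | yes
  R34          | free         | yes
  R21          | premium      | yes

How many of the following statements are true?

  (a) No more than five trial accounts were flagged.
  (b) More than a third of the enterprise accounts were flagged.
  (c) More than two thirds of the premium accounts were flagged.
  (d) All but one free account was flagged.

(a) trial: |A| = 7, |A ∩ B| = 5; needs |A ∩ B| ≤ 5 — true.
(b) enterprise: |A| = 7, |A ∩ B| = 3; needs |A ∩ B| / |A| > 1/3 — true.
(c) premium: |A| = 9, |A ∩ B| = 7; needs |A ∩ B| / |A| > 2/3 — true.
(d) free: |A| = 6, |A ∩ B| = 5; needs |A ∖ B| = 1 — true.

4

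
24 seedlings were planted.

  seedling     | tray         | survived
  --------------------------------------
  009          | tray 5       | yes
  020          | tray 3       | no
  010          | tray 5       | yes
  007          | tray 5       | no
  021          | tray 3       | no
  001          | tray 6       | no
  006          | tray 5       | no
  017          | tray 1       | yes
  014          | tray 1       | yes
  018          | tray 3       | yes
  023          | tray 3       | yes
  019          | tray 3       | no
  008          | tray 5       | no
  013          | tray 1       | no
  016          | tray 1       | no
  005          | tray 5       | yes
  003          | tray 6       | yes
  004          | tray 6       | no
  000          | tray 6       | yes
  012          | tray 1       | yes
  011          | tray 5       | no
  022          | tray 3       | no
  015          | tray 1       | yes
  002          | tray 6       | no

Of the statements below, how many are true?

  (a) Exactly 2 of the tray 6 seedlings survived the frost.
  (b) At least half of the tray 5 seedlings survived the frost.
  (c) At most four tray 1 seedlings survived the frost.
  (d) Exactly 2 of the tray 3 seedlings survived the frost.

3

(a) tray 6: |A| = 5, |A ∩ B| = 2; needs |A ∩ B| = 2 — true.
(b) tray 5: |A| = 7, |A ∩ B| = 3; needs |A ∩ B| ≥ |A ∖ B| — false.
(c) tray 1: |A| = 6, |A ∩ B| = 4; needs |A ∩ B| ≤ 4 — true.
(d) tray 3: |A| = 6, |A ∩ B| = 2; needs |A ∩ B| = 2 — true.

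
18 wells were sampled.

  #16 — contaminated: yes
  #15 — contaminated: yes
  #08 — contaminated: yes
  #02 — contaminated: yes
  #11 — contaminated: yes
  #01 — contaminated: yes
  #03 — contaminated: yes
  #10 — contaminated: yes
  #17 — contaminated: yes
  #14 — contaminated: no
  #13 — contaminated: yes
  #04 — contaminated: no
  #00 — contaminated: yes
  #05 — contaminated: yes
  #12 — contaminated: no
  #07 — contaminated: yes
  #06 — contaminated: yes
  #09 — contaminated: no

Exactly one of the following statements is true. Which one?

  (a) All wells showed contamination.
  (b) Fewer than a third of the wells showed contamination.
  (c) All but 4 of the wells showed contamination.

|A| = 18, |A ∩ B| = 14, |A ∖ B| = 4.
(a) requires A ⊆ B, i.e. every element of A is in B (|A ∖ B| = 0): false.
(b) requires |A ∩ B| / |A| < 1/3: false.
(c) requires |A ∖ B| = 4: true.

(c)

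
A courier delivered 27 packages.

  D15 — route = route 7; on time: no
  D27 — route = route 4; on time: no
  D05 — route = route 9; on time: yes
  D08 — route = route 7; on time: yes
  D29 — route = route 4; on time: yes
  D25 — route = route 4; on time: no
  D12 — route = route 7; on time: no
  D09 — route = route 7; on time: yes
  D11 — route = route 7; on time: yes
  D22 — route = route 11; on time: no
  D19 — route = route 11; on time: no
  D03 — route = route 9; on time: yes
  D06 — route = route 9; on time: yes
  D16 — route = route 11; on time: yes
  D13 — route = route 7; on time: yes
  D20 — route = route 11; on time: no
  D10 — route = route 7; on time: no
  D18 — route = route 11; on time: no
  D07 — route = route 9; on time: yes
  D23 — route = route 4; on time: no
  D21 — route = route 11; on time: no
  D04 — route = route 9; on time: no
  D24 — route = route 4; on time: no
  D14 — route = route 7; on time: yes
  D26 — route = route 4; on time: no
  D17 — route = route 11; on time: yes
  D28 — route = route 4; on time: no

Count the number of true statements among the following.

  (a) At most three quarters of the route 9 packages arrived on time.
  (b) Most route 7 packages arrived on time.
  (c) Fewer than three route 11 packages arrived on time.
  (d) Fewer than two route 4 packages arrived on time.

3

(a) route 9: |A| = 5, |A ∩ B| = 4; needs |A ∩ B| / |A| ≤ 3/4 — false.
(b) route 7: |A| = 8, |A ∩ B| = 5; needs |A ∩ B| > |A ∖ B| — true.
(c) route 11: |A| = 7, |A ∩ B| = 2; needs |A ∩ B| < 3 — true.
(d) route 4: |A| = 7, |A ∩ B| = 1; needs |A ∩ B| < 2 — true.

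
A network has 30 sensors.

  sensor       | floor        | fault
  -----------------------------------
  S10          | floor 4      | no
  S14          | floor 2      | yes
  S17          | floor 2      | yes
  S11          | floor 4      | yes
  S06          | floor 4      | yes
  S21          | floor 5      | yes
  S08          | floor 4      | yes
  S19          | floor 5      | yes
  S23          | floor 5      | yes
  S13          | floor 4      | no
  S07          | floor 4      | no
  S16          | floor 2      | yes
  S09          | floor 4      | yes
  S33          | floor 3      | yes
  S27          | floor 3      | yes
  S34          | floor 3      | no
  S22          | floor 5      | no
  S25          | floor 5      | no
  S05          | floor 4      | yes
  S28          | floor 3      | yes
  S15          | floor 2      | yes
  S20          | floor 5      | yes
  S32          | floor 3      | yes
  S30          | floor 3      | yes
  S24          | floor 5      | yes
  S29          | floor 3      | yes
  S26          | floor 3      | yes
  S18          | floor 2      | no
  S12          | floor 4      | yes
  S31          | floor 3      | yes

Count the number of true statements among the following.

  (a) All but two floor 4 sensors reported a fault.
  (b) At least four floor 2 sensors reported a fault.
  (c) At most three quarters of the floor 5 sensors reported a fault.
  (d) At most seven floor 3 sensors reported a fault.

2

(a) floor 4: |A| = 9, |A ∩ B| = 6; needs |A ∖ B| = 2 — false.
(b) floor 2: |A| = 5, |A ∩ B| = 4; needs |A ∩ B| ≥ 4 — true.
(c) floor 5: |A| = 7, |A ∩ B| = 5; needs |A ∩ B| / |A| ≤ 3/4 — true.
(d) floor 3: |A| = 9, |A ∩ B| = 8; needs |A ∩ B| ≤ 7 — false.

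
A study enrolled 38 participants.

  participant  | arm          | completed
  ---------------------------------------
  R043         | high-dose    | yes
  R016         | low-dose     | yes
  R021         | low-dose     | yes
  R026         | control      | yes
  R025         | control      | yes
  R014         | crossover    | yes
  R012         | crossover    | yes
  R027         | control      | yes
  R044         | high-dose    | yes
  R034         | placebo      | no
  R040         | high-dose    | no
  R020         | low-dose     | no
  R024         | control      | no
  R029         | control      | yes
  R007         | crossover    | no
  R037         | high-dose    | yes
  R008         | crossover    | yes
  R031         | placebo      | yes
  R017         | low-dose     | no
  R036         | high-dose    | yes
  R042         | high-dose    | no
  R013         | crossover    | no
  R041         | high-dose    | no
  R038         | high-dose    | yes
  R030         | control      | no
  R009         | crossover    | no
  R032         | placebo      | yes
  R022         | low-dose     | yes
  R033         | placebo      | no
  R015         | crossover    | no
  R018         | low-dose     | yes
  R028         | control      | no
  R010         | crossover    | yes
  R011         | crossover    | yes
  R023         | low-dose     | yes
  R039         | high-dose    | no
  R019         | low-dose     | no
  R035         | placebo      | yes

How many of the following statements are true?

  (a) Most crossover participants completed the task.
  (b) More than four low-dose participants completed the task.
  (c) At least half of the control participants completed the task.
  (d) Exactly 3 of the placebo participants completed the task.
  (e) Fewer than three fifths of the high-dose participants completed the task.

(a) crossover: |A| = 9, |A ∩ B| = 5; needs |A ∩ B| > |A ∖ B| — true.
(b) low-dose: |A| = 8, |A ∩ B| = 5; needs |A ∩ B| > 4 — true.
(c) control: |A| = 7, |A ∩ B| = 4; needs |A ∩ B| ≥ |A ∖ B| — true.
(d) placebo: |A| = 5, |A ∩ B| = 3; needs |A ∩ B| = 3 — true.
(e) high-dose: |A| = 9, |A ∩ B| = 5; needs |A ∩ B| / |A| < 3/5 — true.

5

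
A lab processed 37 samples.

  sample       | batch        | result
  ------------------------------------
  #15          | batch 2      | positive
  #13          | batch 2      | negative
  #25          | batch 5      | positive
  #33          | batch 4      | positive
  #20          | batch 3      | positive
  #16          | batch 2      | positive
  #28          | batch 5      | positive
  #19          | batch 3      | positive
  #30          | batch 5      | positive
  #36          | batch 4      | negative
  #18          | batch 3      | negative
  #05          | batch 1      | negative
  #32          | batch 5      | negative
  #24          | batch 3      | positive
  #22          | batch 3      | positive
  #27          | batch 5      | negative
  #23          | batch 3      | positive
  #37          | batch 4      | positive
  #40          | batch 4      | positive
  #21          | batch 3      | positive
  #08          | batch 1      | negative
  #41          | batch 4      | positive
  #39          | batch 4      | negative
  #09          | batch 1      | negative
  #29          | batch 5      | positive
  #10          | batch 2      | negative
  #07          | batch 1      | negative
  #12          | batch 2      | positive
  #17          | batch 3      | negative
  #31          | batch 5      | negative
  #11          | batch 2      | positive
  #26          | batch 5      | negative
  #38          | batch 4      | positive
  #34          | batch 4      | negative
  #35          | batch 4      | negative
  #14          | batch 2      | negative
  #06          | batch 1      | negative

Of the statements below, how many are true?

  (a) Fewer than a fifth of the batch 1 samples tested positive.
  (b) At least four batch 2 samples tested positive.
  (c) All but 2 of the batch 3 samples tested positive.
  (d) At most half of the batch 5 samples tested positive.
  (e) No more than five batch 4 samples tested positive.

5

(a) batch 1: |A| = 5, |A ∩ B| = 0; needs |A ∩ B| / |A| < 1/5 — true.
(b) batch 2: |A| = 7, |A ∩ B| = 4; needs |A ∩ B| ≥ 4 — true.
(c) batch 3: |A| = 8, |A ∩ B| = 6; needs |A ∖ B| = 2 — true.
(d) batch 5: |A| = 8, |A ∩ B| = 4; needs |A ∩ B| ≤ |A ∖ B| — true.
(e) batch 4: |A| = 9, |A ∩ B| = 5; needs |A ∩ B| ≤ 5 — true.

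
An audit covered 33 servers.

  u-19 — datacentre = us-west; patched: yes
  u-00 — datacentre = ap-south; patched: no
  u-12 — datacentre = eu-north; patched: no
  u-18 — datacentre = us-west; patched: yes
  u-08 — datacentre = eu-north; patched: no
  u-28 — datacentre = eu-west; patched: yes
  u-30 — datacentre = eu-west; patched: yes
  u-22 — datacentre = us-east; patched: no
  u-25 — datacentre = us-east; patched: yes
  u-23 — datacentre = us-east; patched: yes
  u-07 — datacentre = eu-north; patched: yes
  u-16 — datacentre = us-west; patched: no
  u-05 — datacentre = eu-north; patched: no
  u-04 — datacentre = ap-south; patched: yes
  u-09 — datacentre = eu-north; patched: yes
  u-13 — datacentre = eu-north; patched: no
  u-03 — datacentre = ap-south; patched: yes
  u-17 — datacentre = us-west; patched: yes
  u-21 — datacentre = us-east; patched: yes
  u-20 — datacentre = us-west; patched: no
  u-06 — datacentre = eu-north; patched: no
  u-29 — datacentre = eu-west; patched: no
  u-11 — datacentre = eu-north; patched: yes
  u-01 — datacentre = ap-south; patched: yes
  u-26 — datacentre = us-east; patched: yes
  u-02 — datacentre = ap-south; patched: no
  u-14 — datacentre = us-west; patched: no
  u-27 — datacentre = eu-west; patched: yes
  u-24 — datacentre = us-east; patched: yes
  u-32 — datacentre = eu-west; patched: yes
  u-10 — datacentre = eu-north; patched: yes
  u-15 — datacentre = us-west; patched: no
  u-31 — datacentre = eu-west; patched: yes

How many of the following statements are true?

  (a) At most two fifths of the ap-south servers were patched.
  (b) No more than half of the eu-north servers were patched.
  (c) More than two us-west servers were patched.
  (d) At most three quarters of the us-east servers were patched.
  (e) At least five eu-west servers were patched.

3

(a) ap-south: |A| = 5, |A ∩ B| = 3; needs |A ∩ B| / |A| ≤ 2/5 — false.
(b) eu-north: |A| = 9, |A ∩ B| = 4; needs |A ∩ B| ≤ |A ∖ B| — true.
(c) us-west: |A| = 7, |A ∩ B| = 3; needs |A ∩ B| > 2 — true.
(d) us-east: |A| = 6, |A ∩ B| = 5; needs |A ∩ B| / |A| ≤ 3/4 — false.
(e) eu-west: |A| = 6, |A ∩ B| = 5; needs |A ∩ B| ≥ 5 — true.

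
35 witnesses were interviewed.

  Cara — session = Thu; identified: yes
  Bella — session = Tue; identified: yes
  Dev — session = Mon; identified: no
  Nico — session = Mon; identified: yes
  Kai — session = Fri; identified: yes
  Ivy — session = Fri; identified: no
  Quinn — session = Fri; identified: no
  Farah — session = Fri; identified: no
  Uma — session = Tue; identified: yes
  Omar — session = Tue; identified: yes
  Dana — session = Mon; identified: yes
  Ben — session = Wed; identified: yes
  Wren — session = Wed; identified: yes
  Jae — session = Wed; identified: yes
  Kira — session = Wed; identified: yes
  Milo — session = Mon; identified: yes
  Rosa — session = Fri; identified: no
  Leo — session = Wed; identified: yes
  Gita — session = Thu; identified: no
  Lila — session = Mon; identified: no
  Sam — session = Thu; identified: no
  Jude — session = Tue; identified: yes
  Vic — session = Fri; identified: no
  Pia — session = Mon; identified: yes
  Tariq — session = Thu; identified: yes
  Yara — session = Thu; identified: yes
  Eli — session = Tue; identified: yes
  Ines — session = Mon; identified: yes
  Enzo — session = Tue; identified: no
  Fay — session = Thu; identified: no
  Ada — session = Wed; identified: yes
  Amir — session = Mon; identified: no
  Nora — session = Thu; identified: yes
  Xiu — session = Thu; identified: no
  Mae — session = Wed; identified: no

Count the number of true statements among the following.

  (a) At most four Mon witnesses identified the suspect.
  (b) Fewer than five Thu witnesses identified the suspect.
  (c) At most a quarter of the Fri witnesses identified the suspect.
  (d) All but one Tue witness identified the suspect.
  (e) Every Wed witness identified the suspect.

3

(a) Mon: |A| = 8, |A ∩ B| = 5; needs |A ∩ B| ≤ 4 — false.
(b) Thu: |A| = 8, |A ∩ B| = 4; needs |A ∩ B| < 5 — true.
(c) Fri: |A| = 6, |A ∩ B| = 1; needs |A ∩ B| / |A| ≤ 1/4 — true.
(d) Tue: |A| = 6, |A ∩ B| = 5; needs |A ∖ B| = 1 — true.
(e) Wed: |A| = 7, |A ∩ B| = 6; needs A ⊆ B, i.e. every element of A is in B (|A ∖ B| = 0) — false.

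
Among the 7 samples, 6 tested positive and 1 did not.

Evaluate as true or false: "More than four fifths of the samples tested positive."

The determiner here denotes the relation: |A ∩ B| / |A| > 4/5.
|A| = 7, |A ∩ B| = 6, |A ∖ B| = 1.
|A ∩ B|/|A| = 6/7, so the statement is true.

True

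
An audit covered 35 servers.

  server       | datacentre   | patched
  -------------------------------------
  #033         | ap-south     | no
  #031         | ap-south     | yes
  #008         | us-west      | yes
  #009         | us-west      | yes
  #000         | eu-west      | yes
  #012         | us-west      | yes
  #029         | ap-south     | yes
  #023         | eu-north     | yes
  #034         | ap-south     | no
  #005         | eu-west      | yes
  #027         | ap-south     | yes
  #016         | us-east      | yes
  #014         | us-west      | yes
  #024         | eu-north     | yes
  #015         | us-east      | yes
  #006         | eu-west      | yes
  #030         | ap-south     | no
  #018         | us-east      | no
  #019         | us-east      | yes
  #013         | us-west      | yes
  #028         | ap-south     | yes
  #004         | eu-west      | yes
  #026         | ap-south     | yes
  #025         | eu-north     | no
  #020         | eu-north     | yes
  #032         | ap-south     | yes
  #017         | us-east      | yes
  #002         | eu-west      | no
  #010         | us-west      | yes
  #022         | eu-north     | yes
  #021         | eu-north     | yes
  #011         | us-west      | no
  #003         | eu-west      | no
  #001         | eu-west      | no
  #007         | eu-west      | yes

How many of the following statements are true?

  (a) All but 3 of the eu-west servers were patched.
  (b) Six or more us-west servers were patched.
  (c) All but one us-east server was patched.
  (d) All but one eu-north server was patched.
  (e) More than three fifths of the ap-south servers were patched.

(a) eu-west: |A| = 8, |A ∩ B| = 5; needs |A ∖ B| = 3 — true.
(b) us-west: |A| = 7, |A ∩ B| = 6; needs |A ∩ B| ≥ 6 — true.
(c) us-east: |A| = 5, |A ∩ B| = 4; needs |A ∖ B| = 1 — true.
(d) eu-north: |A| = 6, |A ∩ B| = 5; needs |A ∖ B| = 1 — true.
(e) ap-south: |A| = 9, |A ∩ B| = 6; needs |A ∩ B| / |A| > 3/5 — true.

5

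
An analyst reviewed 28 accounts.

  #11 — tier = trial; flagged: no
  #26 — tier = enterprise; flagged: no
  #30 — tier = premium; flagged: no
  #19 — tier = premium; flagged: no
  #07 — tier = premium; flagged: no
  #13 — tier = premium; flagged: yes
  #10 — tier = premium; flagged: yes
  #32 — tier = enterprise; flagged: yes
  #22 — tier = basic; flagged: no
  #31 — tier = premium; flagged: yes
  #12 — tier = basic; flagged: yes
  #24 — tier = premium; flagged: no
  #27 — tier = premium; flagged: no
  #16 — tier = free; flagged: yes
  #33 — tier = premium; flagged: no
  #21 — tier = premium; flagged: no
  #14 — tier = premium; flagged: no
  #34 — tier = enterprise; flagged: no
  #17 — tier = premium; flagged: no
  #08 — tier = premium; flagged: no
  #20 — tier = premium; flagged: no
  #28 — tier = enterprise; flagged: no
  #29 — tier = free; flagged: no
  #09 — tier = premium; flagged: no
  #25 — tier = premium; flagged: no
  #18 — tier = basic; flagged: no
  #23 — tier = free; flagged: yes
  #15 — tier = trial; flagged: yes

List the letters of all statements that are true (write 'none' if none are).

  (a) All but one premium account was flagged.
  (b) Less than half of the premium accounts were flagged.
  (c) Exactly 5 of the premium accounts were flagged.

(b)

|A| = 16, |A ∩ B| = 3, |A ∖ B| = 13.
(a) |A ∖ B| = 1: fails.
(b) |A ∩ B| < |A ∖ B|: holds.
(c) |A ∩ B| = 5: fails.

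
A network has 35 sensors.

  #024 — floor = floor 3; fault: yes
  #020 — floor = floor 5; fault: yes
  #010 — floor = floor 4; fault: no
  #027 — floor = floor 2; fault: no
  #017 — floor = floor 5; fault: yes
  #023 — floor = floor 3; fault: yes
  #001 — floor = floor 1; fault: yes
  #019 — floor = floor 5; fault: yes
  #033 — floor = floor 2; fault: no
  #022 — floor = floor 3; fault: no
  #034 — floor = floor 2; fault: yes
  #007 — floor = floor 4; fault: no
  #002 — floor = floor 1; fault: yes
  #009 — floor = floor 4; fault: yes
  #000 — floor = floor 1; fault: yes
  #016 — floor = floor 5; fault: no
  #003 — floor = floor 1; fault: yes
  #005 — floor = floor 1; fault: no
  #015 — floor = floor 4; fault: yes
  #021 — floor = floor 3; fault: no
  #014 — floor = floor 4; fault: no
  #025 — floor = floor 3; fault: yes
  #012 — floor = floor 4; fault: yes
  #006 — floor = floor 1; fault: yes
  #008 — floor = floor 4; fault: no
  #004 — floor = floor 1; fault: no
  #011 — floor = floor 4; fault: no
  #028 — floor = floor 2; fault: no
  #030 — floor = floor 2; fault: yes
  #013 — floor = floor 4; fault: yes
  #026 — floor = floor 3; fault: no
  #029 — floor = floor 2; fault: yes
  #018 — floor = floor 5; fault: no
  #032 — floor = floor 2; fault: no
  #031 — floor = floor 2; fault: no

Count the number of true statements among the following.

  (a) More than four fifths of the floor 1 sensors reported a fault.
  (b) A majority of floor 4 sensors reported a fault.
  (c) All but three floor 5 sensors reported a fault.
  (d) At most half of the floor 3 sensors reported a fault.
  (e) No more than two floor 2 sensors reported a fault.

1

(a) floor 1: |A| = 7, |A ∩ B| = 5; needs |A ∩ B| / |A| > 4/5 — false.
(b) floor 4: |A| = 9, |A ∩ B| = 4; needs |A ∩ B| > |A ∖ B| — false.
(c) floor 5: |A| = 5, |A ∩ B| = 3; needs |A ∖ B| = 3 — false.
(d) floor 3: |A| = 6, |A ∩ B| = 3; needs |A ∩ B| ≤ |A ∖ B| — true.
(e) floor 2: |A| = 8, |A ∩ B| = 3; needs |A ∩ B| ≤ 2 — false.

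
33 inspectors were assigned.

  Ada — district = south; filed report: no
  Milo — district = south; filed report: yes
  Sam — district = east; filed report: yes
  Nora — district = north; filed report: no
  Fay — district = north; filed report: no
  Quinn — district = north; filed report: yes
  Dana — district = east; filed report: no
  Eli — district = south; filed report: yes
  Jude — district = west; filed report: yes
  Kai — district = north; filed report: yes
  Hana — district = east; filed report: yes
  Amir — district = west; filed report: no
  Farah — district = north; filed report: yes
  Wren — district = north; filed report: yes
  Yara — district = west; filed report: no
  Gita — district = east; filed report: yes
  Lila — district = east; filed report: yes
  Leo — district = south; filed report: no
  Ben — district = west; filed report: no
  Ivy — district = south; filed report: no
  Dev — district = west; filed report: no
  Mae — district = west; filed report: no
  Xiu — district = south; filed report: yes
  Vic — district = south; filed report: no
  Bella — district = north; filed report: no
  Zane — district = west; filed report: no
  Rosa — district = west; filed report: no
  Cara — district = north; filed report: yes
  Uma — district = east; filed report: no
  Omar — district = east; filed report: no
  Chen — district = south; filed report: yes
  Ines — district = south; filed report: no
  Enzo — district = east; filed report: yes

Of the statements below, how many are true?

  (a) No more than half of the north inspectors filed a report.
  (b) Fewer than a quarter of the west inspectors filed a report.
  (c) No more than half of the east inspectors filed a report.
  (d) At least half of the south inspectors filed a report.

(a) north: |A| = 8, |A ∩ B| = 5; needs |A ∩ B| ≤ |A ∖ B| — false.
(b) west: |A| = 8, |A ∩ B| = 1; needs |A ∩ B| / |A| < 1/4 — true.
(c) east: |A| = 8, |A ∩ B| = 5; needs |A ∩ B| ≤ |A ∖ B| — false.
(d) south: |A| = 9, |A ∩ B| = 4; needs |A ∩ B| ≥ |A ∖ B| — false.

1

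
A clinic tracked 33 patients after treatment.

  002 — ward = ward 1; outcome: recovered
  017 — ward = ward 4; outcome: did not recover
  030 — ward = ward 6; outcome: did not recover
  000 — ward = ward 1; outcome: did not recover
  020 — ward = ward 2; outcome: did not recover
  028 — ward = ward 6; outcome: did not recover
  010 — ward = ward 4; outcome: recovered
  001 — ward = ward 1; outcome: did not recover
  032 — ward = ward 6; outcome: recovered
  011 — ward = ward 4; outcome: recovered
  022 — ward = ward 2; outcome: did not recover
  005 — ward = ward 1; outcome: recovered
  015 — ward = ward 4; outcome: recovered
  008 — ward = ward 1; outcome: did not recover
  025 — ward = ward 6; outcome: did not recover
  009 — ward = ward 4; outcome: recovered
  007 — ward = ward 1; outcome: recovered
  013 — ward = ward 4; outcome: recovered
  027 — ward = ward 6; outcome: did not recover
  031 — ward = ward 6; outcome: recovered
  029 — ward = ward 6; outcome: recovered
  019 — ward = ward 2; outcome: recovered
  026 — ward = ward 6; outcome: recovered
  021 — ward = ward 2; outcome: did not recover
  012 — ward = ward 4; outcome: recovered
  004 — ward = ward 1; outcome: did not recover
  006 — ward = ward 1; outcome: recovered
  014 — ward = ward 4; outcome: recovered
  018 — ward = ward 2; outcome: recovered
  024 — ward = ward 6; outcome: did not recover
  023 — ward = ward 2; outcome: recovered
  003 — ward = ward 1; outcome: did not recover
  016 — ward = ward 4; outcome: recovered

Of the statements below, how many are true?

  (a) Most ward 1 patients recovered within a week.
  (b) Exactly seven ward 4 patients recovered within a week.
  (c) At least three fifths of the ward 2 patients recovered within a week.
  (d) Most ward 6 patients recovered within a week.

0

(a) ward 1: |A| = 9, |A ∩ B| = 4; needs |A ∩ B| > |A ∖ B| — false.
(b) ward 4: |A| = 9, |A ∩ B| = 8; needs |A ∩ B| = 7 — false.
(c) ward 2: |A| = 6, |A ∩ B| = 3; needs |A ∩ B| / |A| ≥ 3/5 — false.
(d) ward 6: |A| = 9, |A ∩ B| = 4; needs |A ∩ B| > |A ∖ B| — false.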